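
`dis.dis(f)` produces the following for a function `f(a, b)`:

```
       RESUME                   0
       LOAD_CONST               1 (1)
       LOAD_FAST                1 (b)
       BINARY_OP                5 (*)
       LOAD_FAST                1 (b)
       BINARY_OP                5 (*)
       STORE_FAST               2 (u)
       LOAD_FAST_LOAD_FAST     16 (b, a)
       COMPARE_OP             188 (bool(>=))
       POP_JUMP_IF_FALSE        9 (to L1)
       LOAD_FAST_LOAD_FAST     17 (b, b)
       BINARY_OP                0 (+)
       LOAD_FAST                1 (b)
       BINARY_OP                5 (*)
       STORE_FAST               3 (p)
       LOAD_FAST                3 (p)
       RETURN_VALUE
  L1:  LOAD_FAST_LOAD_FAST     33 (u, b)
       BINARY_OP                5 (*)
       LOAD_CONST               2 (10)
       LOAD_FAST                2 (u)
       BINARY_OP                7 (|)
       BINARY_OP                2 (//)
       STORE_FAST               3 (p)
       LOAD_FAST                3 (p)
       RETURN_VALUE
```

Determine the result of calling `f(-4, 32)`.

LOAD_CONST → push 1. Stack: [1]
LOAD_FAST b → push 32. Stack: [1, 32]
BINARY_OP * → 1 * 32 = 32. Stack: [32]
LOAD_FAST b → push 32. Stack: [32, 32]
BINARY_OP * → 32 * 32 = 1024. Stack: [1024]
STORE_FAST u → u=1024. Stack: []
LOAD_FAST_LOAD_FAST b,a → push 32,-4. Stack: [32, -4]
COMPARE_OP bool(>=) → 32 vs -4 = True. Stack: [True]
POP_JUMP_IF_FALSE → pop True; no jump. Stack: []
LOAD_FAST_LOAD_FAST b,b → push 32,32. Stack: [32, 32]
BINARY_OP + → 32 + 32 = 64. Stack: [64]
LOAD_FAST b → push 32. Stack: [64, 32]
BINARY_OP * → 64 * 32 = 2048. Stack: [2048]
STORE_FAST p → p=2048. Stack: []
LOAD_FAST p → push 2048. Stack: [2048]
RETURN_VALUE → return 2048.

2048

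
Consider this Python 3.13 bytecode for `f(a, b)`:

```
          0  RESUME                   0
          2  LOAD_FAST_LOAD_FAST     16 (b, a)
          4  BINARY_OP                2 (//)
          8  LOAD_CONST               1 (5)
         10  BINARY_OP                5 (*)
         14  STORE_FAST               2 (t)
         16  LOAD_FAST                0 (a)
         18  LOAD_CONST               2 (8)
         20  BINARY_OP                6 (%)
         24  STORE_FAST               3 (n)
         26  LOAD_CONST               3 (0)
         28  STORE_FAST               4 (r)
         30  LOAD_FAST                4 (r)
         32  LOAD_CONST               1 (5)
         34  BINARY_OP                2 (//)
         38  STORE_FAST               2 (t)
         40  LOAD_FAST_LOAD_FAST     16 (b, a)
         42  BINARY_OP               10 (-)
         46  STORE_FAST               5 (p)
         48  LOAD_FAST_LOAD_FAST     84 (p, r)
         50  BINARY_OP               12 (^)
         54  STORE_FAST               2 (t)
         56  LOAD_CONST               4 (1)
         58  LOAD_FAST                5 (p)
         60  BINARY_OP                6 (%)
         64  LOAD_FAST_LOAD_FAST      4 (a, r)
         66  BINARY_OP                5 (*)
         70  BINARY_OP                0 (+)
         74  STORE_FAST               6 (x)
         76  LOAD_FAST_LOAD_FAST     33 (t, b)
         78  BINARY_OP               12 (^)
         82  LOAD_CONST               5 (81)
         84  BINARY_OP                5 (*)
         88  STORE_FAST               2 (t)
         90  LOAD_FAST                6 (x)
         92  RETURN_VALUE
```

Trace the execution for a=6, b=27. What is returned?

1

LOAD_FAST_LOAD_FAST b,a → push 27,6. Stack: [27, 6]
BINARY_OP // → 27 // 6 = 4. Stack: [4]
LOAD_CONST → push 5. Stack: [4, 5]
BINARY_OP * → 4 * 5 = 20. Stack: [20]
STORE_FAST t → t=20. Stack: []
LOAD_FAST a → push 6. Stack: [6]
LOAD_CONST → push 8. Stack: [6, 8]
BINARY_OP % → 6 % 8 = 6. Stack: [6]
STORE_FAST n → n=6. Stack: []
LOAD_CONST → push 0. Stack: [0]
STORE_FAST r → r=0. Stack: []
LOAD_FAST r → push 0. Stack: [0]
LOAD_CONST → push 5. Stack: [0, 5]
BINARY_OP // → 0 // 5 = 0. Stack: [0]
STORE_FAST t → t=0. Stack: []
LOAD_FAST_LOAD_FAST b,a → push 27,6. Stack: [27, 6]
BINARY_OP - → 27 - 6 = 21. Stack: [21]
STORE_FAST p → p=21. Stack: []
LOAD_FAST_LOAD_FAST p,r → push 21,0. Stack: [21, 0]
BINARY_OP ^ → 21 ^ 0 = 21. Stack: [21]
STORE_FAST t → t=21. Stack: []
LOAD_CONST → push 1. Stack: [1]
LOAD_FAST p → push 21. Stack: [1, 21]
BINARY_OP % → 1 % 21 = 1. Stack: [1]
LOAD_FAST_LOAD_FAST a,r → push 6,0. Stack: [1, 6, 0]
BINARY_OP * → 6 * 0 = 0. Stack: [1, 0]
BINARY_OP + → 1 + 0 = 1. Stack: [1]
STORE_FAST x → x=1. Stack: []
LOAD_FAST_LOAD_FAST t,b → push 21,27. Stack: [21, 27]
BINARY_OP ^ → 21 ^ 27 = 14. Stack: [14]
LOAD_CONST → push 81. Stack: [14, 81]
BINARY_OP * → 14 * 81 = 1134. Stack: [1134]
STORE_FAST t → t=1134. Stack: []
LOAD_FAST x → push 1. Stack: [1]
RETURN_VALUE → return 1.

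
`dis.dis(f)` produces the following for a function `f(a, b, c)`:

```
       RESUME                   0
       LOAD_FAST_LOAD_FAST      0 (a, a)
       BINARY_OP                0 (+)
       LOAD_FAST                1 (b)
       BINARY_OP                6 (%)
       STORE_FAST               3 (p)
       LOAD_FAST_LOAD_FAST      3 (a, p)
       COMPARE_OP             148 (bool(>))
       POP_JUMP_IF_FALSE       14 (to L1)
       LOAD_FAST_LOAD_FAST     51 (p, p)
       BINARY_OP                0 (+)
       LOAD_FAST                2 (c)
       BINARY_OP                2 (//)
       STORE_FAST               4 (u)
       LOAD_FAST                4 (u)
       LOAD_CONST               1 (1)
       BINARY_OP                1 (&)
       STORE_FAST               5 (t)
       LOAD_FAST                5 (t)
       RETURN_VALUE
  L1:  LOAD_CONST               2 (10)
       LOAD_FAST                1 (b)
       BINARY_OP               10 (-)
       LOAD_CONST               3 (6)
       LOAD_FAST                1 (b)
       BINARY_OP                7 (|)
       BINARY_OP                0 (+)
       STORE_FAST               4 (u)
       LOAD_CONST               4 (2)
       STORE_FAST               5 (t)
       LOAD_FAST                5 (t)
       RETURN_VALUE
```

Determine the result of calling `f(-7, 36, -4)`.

2

LOAD_FAST_LOAD_FAST a,a → push -7,-7. Stack: [-7, -7]
BINARY_OP + → -7 + -7 = -14. Stack: [-14]
LOAD_FAST b → push 36. Stack: [-14, 36]
BINARY_OP % → -14 % 36 = 22. Stack: [22]
STORE_FAST p → p=22. Stack: []
LOAD_FAST_LOAD_FAST a,p → push -7,22. Stack: [-7, 22]
COMPARE_OP bool(>) → -7 vs 22 = False. Stack: [False]
POP_JUMP_IF_FALSE → pop False; jump. Stack: []
LOAD_CONST → push 10. Stack: [10]
LOAD_FAST b → push 36. Stack: [10, 36]
BINARY_OP - → 10 - 36 = -26. Stack: [-26]
LOAD_CONST → push 6. Stack: [-26, 6]
LOAD_FAST b → push 36. Stack: [-26, 6, 36]
BINARY_OP | → 6 | 36 = 38. Stack: [-26, 38]
BINARY_OP + → -26 + 38 = 12. Stack: [12]
STORE_FAST u → u=12. Stack: []
LOAD_CONST → push 2. Stack: [2]
STORE_FAST t → t=2. Stack: []
LOAD_FAST t → push 2. Stack: [2]
RETURN_VALUE → return 2.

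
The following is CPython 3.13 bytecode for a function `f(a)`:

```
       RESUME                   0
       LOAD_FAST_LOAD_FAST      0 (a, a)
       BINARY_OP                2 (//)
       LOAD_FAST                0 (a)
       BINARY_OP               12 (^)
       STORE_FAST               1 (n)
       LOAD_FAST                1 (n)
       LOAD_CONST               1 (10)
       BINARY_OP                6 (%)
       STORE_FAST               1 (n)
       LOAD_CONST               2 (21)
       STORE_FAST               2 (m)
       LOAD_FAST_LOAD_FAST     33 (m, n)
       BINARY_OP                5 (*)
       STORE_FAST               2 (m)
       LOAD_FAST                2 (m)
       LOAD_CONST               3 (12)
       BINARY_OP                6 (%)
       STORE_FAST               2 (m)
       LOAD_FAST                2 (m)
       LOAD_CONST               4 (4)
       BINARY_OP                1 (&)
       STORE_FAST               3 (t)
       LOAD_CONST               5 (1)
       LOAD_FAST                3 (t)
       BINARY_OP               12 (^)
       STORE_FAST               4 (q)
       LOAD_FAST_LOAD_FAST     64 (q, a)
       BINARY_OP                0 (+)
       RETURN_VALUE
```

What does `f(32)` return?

33

LOAD_FAST_LOAD_FAST a,a → push 32,32. Stack: [32, 32]
BINARY_OP // → 32 // 32 = 1. Stack: [1]
LOAD_FAST a → push 32. Stack: [1, 32]
BINARY_OP ^ → 1 ^ 32 = 33. Stack: [33]
STORE_FAST n → n=33. Stack: []
LOAD_FAST n → push 33. Stack: [33]
LOAD_CONST → push 10. Stack: [33, 10]
BINARY_OP % → 33 % 10 = 3. Stack: [3]
STORE_FAST n → n=3. Stack: []
LOAD_CONST → push 21. Stack: [21]
STORE_FAST m → m=21. Stack: []
LOAD_FAST_LOAD_FAST m,n → push 21,3. Stack: [21, 3]
BINARY_OP * → 21 * 3 = 63. Stack: [63]
STORE_FAST m → m=63. Stack: []
LOAD_FAST m → push 63. Stack: [63]
LOAD_CONST → push 12. Stack: [63, 12]
BINARY_OP % → 63 % 12 = 3. Stack: [3]
STORE_FAST m → m=3. Stack: []
LOAD_FAST m → push 3. Stack: [3]
LOAD_CONST → push 4. Stack: [3, 4]
BINARY_OP & → 3 & 4 = 0. Stack: [0]
STORE_FAST t → t=0. Stack: []
LOAD_CONST → push 1. Stack: [1]
LOAD_FAST t → push 0. Stack: [1, 0]
BINARY_OP ^ → 1 ^ 0 = 1. Stack: [1]
STORE_FAST q → q=1. Stack: []
LOAD_FAST_LOAD_FAST q,a → push 1,32. Stack: [1, 32]
BINARY_OP + → 1 + 32 = 33. Stack: [33]
RETURN_VALUE → return 33.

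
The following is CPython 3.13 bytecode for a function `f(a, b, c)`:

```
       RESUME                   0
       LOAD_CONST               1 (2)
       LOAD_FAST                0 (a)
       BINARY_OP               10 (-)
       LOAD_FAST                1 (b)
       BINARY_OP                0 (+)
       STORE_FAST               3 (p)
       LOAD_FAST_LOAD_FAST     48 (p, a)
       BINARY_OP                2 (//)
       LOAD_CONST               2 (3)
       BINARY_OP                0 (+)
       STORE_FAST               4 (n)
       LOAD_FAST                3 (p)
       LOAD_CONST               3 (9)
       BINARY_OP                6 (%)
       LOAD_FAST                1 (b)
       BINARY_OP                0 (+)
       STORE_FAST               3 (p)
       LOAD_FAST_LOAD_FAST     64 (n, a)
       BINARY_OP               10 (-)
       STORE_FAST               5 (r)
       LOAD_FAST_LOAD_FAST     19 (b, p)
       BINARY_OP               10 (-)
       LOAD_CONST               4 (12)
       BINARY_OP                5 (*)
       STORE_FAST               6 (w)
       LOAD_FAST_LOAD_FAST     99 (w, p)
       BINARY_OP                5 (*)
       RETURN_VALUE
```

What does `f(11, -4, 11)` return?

-60

LOAD_CONST → push 2. Stack: [2]
LOAD_FAST a → push 11. Stack: [2, 11]
BINARY_OP - → 2 - 11 = -9. Stack: [-9]
LOAD_FAST b → push -4. Stack: [-9, -4]
BINARY_OP + → -9 + -4 = -13. Stack: [-13]
STORE_FAST p → p=-13. Stack: []
LOAD_FAST_LOAD_FAST p,a → push -13,11. Stack: [-13, 11]
BINARY_OP // → -13 // 11 = -2. Stack: [-2]
LOAD_CONST → push 3. Stack: [-2, 3]
BINARY_OP + → -2 + 3 = 1. Stack: [1]
STORE_FAST n → n=1. Stack: []
LOAD_FAST p → push -13. Stack: [-13]
LOAD_CONST → push 9. Stack: [-13, 9]
BINARY_OP % → -13 % 9 = 5. Stack: [5]
LOAD_FAST b → push -4. Stack: [5, -4]
BINARY_OP + → 5 + -4 = 1. Stack: [1]
STORE_FAST p → p=1. Stack: []
LOAD_FAST_LOAD_FAST n,a → push 1,11. Stack: [1, 11]
BINARY_OP - → 1 - 11 = -10. Stack: [-10]
STORE_FAST r → r=-10. Stack: []
LOAD_FAST_LOAD_FAST b,p → push -4,1. Stack: [-4, 1]
BINARY_OP - → -4 - 1 = -5. Stack: [-5]
LOAD_CONST → push 12. Stack: [-5, 12]
BINARY_OP * → -5 * 12 = -60. Stack: [-60]
STORE_FAST w → w=-60. Stack: []
LOAD_FAST_LOAD_FAST w,p → push -60,1. Stack: [-60, 1]
BINARY_OP * → -60 * 1 = -60. Stack: [-60]
RETURN_VALUE → return -60.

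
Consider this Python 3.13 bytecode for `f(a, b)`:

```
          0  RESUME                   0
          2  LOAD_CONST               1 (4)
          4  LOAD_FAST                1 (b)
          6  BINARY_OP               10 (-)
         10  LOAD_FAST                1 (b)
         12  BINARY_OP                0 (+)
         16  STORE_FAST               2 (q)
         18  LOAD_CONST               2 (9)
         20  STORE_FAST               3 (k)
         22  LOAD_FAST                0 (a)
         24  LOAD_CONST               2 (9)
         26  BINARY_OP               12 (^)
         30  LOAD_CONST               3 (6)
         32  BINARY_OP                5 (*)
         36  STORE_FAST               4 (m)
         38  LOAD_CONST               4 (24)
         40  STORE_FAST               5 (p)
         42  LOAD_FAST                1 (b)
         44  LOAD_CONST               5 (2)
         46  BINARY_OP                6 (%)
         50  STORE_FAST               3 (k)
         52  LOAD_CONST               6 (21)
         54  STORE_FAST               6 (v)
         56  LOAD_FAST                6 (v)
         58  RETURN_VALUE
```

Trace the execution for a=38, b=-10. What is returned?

21

LOAD_CONST → push 4. Stack: [4]
LOAD_FAST b → push -10. Stack: [4, -10]
BINARY_OP - → 4 - -10 = 14. Stack: [14]
LOAD_FAST b → push -10. Stack: [14, -10]
BINARY_OP + → 14 + -10 = 4. Stack: [4]
STORE_FAST q → q=4. Stack: []
LOAD_CONST → push 9. Stack: [9]
STORE_FAST k → k=9. Stack: []
LOAD_FAST a → push 38. Stack: [38]
LOAD_CONST → push 9. Stack: [38, 9]
BINARY_OP ^ → 38 ^ 9 = 47. Stack: [47]
LOAD_CONST → push 6. Stack: [47, 6]
BINARY_OP * → 47 * 6 = 282. Stack: [282]
STORE_FAST m → m=282. Stack: []
LOAD_CONST → push 24. Stack: [24]
STORE_FAST p → p=24. Stack: []
LOAD_FAST b → push -10. Stack: [-10]
LOAD_CONST → push 2. Stack: [-10, 2]
BINARY_OP % → -10 % 2 = 0. Stack: [0]
STORE_FAST k → k=0. Stack: []
LOAD_CONST → push 21. Stack: [21]
STORE_FAST v → v=21. Stack: []
LOAD_FAST v → push 21. Stack: [21]
RETURN_VALUE → return 21.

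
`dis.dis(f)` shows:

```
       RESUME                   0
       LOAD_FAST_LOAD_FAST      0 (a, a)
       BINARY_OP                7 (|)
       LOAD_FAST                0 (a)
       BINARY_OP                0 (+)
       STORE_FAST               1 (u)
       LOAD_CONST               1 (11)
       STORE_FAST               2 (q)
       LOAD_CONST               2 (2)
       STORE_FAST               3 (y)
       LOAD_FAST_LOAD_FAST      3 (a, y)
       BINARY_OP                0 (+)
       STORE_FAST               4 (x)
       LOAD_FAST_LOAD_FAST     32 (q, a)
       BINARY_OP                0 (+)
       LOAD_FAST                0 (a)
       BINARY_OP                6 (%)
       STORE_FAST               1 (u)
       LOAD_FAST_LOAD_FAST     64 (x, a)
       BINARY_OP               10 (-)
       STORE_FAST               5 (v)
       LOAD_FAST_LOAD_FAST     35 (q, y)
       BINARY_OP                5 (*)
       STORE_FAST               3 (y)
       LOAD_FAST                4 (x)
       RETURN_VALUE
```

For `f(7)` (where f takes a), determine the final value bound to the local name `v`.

2

LOAD_FAST_LOAD_FAST a,a → push 7,7. Stack: [7, 7]
BINARY_OP | → 7 | 7 = 7. Stack: [7]
LOAD_FAST a → push 7. Stack: [7, 7]
BINARY_OP + → 7 + 7 = 14. Stack: [14]
STORE_FAST u → u=14. Stack: []
LOAD_CONST → push 11. Stack: [11]
STORE_FAST q → q=11. Stack: []
LOAD_CONST → push 2. Stack: [2]
STORE_FAST y → y=2. Stack: []
LOAD_FAST_LOAD_FAST a,y → push 7,2. Stack: [7, 2]
BINARY_OP + → 7 + 2 = 9. Stack: [9]
STORE_FAST x → x=9. Stack: []
LOAD_FAST_LOAD_FAST q,a → push 11,7. Stack: [11, 7]
BINARY_OP + → 11 + 7 = 18. Stack: [18]
LOAD_FAST a → push 7. Stack: [18, 7]
BINARY_OP % → 18 % 7 = 4. Stack: [4]
STORE_FAST u → u=4. Stack: []
LOAD_FAST_LOAD_FAST x,a → push 9,7. Stack: [9, 7]
BINARY_OP - → 9 - 7 = 2. Stack: [2]
STORE_FAST v → v=2. Stack: []
LOAD_FAST_LOAD_FAST q,y → push 11,2. Stack: [11, 2]
BINARY_OP * → 11 * 2 = 22. Stack: [22]
STORE_FAST y → y=22. Stack: []
LOAD_FAST x → push 9. Stack: [9]
RETURN_VALUE → return 9.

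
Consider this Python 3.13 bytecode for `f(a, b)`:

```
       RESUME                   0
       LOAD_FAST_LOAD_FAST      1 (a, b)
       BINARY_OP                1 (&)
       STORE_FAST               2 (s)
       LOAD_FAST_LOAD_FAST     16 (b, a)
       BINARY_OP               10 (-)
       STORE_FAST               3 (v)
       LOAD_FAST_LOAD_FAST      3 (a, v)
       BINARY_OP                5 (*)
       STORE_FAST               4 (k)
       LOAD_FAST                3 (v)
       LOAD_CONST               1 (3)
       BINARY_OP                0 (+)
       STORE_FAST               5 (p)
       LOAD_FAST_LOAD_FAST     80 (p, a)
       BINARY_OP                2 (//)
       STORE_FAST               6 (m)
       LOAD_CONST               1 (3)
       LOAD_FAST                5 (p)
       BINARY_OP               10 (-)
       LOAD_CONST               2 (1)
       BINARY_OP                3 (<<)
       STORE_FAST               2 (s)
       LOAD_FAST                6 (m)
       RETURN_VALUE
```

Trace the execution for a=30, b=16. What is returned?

-1

LOAD_FAST_LOAD_FAST a,b → push 30,16. Stack: [30, 16]
BINARY_OP & → 30 & 16 = 16. Stack: [16]
STORE_FAST s → s=16. Stack: []
LOAD_FAST_LOAD_FAST b,a → push 16,30. Stack: [16, 30]
BINARY_OP - → 16 - 30 = -14. Stack: [-14]
STORE_FAST v → v=-14. Stack: []
LOAD_FAST_LOAD_FAST a,v → push 30,-14. Stack: [30, -14]
BINARY_OP * → 30 * -14 = -420. Stack: [-420]
STORE_FAST k → k=-420. Stack: []
LOAD_FAST v → push -14. Stack: [-14]
LOAD_CONST → push 3. Stack: [-14, 3]
BINARY_OP + → -14 + 3 = -11. Stack: [-11]
STORE_FAST p → p=-11. Stack: []
LOAD_FAST_LOAD_FAST p,a → push -11,30. Stack: [-11, 30]
BINARY_OP // → -11 // 30 = -1. Stack: [-1]
STORE_FAST m → m=-1. Stack: []
LOAD_CONST → push 3. Stack: [3]
LOAD_FAST p → push -11. Stack: [3, -11]
BINARY_OP - → 3 - -11 = 14. Stack: [14]
LOAD_CONST → push 1. Stack: [14, 1]
BINARY_OP << → 14 << 1 = 28. Stack: [28]
STORE_FAST s → s=28. Stack: []
LOAD_FAST m → push -1. Stack: [-1]
RETURN_VALUE → return -1.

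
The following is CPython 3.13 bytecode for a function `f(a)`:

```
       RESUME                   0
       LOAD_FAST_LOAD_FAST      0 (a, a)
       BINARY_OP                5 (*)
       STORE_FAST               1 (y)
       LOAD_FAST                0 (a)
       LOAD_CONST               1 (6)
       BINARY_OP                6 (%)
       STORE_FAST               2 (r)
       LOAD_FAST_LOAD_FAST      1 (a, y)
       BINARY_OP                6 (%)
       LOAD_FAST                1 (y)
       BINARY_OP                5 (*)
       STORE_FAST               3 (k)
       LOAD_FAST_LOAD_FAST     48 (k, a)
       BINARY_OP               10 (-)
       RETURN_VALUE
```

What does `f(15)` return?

LOAD_FAST_LOAD_FAST a,a → push 15,15. Stack: [15, 15]
BINARY_OP * → 15 * 15 = 225. Stack: [225]
STORE_FAST y → y=225. Stack: []
LOAD_FAST a → push 15. Stack: [15]
LOAD_CONST → push 6. Stack: [15, 6]
BINARY_OP % → 15 % 6 = 3. Stack: [3]
STORE_FAST r → r=3. Stack: []
LOAD_FAST_LOAD_FAST a,y → push 15,225. Stack: [15, 225]
BINARY_OP % → 15 % 225 = 15. Stack: [15]
LOAD_FAST y → push 225. Stack: [15, 225]
BINARY_OP * → 15 * 225 = 3375. Stack: [3375]
STORE_FAST k → k=3375. Stack: []
LOAD_FAST_LOAD_FAST k,a → push 3375,15. Stack: [3375, 15]
BINARY_OP - → 3375 - 15 = 3360. Stack: [3360]
RETURN_VALUE → return 3360.

3360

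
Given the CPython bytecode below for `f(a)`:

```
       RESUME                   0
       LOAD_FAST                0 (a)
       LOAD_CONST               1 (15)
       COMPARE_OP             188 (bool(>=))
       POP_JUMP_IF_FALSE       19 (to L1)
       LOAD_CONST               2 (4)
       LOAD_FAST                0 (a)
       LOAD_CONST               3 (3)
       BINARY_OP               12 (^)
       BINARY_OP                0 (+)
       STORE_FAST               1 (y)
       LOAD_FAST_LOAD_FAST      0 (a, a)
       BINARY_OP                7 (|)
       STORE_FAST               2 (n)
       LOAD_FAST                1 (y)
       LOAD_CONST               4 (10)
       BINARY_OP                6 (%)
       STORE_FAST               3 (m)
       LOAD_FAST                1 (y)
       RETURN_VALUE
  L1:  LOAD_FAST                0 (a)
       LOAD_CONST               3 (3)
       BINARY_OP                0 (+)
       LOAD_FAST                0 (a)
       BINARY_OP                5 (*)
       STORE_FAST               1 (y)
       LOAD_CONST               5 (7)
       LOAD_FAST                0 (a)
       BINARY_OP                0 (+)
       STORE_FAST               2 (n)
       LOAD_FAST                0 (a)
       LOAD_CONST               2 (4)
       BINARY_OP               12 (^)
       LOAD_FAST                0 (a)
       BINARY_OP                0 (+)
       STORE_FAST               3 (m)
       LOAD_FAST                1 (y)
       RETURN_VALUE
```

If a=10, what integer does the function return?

130

LOAD_FAST a → push 10. Stack: [10]
LOAD_CONST → push 15. Stack: [10, 15]
COMPARE_OP bool(>=) → 10 vs 15 = False. Stack: [False]
POP_JUMP_IF_FALSE → pop False; jump. Stack: []
LOAD_FAST a → push 10. Stack: [10]
LOAD_CONST → push 3. Stack: [10, 3]
BINARY_OP + → 10 + 3 = 13. Stack: [13]
LOAD_FAST a → push 10. Stack: [13, 10]
BINARY_OP * → 13 * 10 = 130. Stack: [130]
STORE_FAST y → y=130. Stack: []
LOAD_CONST → push 7. Stack: [7]
LOAD_FAST a → push 10. Stack: [7, 10]
BINARY_OP + → 7 + 10 = 17. Stack: [17]
STORE_FAST n → n=17. Stack: []
LOAD_FAST a → push 10. Stack: [10]
LOAD_CONST → push 4. Stack: [10, 4]
BINARY_OP ^ → 10 ^ 4 = 14. Stack: [14]
LOAD_FAST a → push 10. Stack: [14, 10]
BINARY_OP + → 14 + 10 = 24. Stack: [24]
STORE_FAST m → m=24. Stack: []
LOAD_FAST y → push 130. Stack: [130]
RETURN_VALUE → return 130.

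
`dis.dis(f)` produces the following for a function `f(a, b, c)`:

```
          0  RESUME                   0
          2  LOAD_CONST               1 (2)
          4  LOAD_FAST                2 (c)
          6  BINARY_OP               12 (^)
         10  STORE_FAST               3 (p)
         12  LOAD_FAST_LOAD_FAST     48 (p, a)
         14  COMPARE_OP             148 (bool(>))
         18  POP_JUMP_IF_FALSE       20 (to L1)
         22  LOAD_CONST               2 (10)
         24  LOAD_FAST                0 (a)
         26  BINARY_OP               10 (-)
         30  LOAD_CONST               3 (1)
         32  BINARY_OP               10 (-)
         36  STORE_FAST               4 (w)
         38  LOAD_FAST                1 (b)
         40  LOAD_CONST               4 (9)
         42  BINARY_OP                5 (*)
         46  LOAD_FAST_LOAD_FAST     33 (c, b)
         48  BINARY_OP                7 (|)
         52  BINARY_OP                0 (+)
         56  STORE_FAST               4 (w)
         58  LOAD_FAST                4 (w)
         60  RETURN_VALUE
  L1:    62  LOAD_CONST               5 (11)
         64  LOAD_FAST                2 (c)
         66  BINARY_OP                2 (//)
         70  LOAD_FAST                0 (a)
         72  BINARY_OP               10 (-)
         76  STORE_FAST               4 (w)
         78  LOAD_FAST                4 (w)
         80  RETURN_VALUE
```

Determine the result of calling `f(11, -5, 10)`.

LOAD_CONST → push 2. Stack: [2]
LOAD_FAST c → push 10. Stack: [2, 10]
BINARY_OP ^ → 2 ^ 10 = 8. Stack: [8]
STORE_FAST p → p=8. Stack: []
LOAD_FAST_LOAD_FAST p,a → push 8,11. Stack: [8, 11]
COMPARE_OP bool(>) → 8 vs 11 = False. Stack: [False]
POP_JUMP_IF_FALSE → pop False; jump. Stack: []
LOAD_CONST → push 11. Stack: [11]
LOAD_FAST c → push 10. Stack: [11, 10]
BINARY_OP // → 11 // 10 = 1. Stack: [1]
LOAD_FAST a → push 11. Stack: [1, 11]
BINARY_OP - → 1 - 11 = -10. Stack: [-10]
STORE_FAST w → w=-10. Stack: []
LOAD_FAST w → push -10. Stack: [-10]
RETURN_VALUE → return -10.

-10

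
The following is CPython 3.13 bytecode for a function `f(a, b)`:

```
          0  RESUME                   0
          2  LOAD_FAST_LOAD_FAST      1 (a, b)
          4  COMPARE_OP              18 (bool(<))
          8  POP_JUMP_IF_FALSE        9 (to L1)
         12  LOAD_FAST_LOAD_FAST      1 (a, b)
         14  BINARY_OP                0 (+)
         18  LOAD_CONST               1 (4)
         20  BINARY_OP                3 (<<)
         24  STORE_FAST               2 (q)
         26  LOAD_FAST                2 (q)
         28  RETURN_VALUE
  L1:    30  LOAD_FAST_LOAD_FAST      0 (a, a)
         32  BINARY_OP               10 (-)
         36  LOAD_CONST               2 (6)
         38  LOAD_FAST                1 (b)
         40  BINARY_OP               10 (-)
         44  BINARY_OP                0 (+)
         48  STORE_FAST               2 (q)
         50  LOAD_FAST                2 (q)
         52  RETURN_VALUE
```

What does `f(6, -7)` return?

LOAD_FAST_LOAD_FAST a,b → push 6,-7. Stack: [6, -7]
COMPARE_OP bool(<) → 6 vs -7 = False. Stack: [False]
POP_JUMP_IF_FALSE → pop False; jump. Stack: []
LOAD_FAST_LOAD_FAST a,a → push 6,6. Stack: [6, 6]
BINARY_OP - → 6 - 6 = 0. Stack: [0]
LOAD_CONST → push 6. Stack: [0, 6]
LOAD_FAST b → push -7. Stack: [0, 6, -7]
BINARY_OP - → 6 - -7 = 13. Stack: [0, 13]
BINARY_OP + → 0 + 13 = 13. Stack: [13]
STORE_FAST q → q=13. Stack: []
LOAD_FAST q → push 13. Stack: [13]
RETURN_VALUE → return 13.

13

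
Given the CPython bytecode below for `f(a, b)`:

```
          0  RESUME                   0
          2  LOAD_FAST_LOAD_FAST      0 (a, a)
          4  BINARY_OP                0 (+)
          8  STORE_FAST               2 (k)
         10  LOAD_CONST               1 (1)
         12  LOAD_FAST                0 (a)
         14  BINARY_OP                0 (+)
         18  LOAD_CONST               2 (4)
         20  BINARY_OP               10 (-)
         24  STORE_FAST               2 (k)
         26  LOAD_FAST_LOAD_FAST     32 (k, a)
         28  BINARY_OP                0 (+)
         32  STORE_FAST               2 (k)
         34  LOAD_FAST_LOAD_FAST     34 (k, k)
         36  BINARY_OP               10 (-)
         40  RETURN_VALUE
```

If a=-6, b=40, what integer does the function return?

0

LOAD_FAST_LOAD_FAST a,a → push -6,-6. Stack: [-6, -6]
BINARY_OP + → -6 + -6 = -12. Stack: [-12]
STORE_FAST k → k=-12. Stack: []
LOAD_CONST → push 1. Stack: [1]
LOAD_FAST a → push -6. Stack: [1, -6]
BINARY_OP + → 1 + -6 = -5. Stack: [-5]
LOAD_CONST → push 4. Stack: [-5, 4]
BINARY_OP - → -5 - 4 = -9. Stack: [-9]
STORE_FAST k → k=-9. Stack: []
LOAD_FAST_LOAD_FAST k,a → push -9,-6. Stack: [-9, -6]
BINARY_OP + → -9 + -6 = -15. Stack: [-15]
STORE_FAST k → k=-15. Stack: []
LOAD_FAST_LOAD_FAST k,k → push -15,-15. Stack: [-15, -15]
BINARY_OP - → -15 - -15 = 0. Stack: [0]
RETURN_VALUE → return 0.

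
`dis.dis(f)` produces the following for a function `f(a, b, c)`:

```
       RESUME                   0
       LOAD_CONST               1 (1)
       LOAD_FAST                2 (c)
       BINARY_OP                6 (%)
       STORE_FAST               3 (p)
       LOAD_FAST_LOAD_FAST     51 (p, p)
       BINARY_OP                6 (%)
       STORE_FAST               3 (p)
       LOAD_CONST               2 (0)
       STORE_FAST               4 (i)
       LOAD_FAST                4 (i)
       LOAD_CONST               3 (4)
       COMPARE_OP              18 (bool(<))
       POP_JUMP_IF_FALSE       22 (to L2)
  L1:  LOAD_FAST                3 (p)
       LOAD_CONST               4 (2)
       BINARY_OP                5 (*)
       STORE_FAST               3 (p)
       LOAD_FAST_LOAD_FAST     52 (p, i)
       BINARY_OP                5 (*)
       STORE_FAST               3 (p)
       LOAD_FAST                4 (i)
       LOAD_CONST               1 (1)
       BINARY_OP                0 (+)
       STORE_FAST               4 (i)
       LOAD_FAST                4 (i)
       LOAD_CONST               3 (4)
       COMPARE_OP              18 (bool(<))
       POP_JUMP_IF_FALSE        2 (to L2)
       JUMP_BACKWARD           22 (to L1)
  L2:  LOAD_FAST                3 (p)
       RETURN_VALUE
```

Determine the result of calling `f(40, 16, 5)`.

0

LOAD_CONST → push 1
LOAD_FAST c → push 5
BINARY_OP % → 1 % 5 = 1
STORE_FAST p → p=1
LOAD_FAST_LOAD_FAST p,p → push 1,1
BINARY_OP % → 1 % 1 = 0
STORE_FAST p → p=0
LOAD_CONST → push 0
STORE_FAST i → i=0
LOAD_FAST i → push 0
LOAD_CONST → push 4
COMPARE_OP bool(<) → 0 vs 4 = True
POP_JUMP_IF_FALSE → pop True; no jump
LOAD_FAST p → push 0
LOAD_CONST → push 2
BINARY_OP * → 0 * 2 = 0
STORE_FAST p → p=0
LOAD_FAST_LOAD_FAST p,i → push 0,0
BINARY_OP * → 0 * 0 = 0
STORE_FAST p → p=0
LOAD_FAST i → push 0
LOAD_CONST → push 1
BINARY_OP + → 0 + 1 = 1
STORE_FAST i → i=1
LOAD_FAST i → push 1
LOAD_CONST → push 4
COMPARE_OP bool(<) → 1 vs 4 = True
POP_JUMP_IF_FALSE → pop True; no jump
LOAD_FAST p → push 0
LOAD_CONST → push 2
BINARY_OP * → 0 * 2 = 0
STORE_FAST p → p=0
LOAD_FAST_LOAD_FAST p,i → push 0,1
BINARY_OP * → 0 * 1 = 0
STORE_FAST p → p=0
LOAD_FAST i → push 1
LOAD_CONST → push 1
BINARY_OP + → 1 + 1 = 2
STORE_FAST i → i=2
LOAD_FAST i → push 2
LOAD_CONST → push 4
COMPARE_OP bool(<) → 2 vs 4 = True
POP_JUMP_IF_FALSE → pop True; no jump
LOAD_FAST p → push 0
LOAD_CONST → push 2
BINARY_OP * → 0 * 2 = 0
STORE_FAST p → p=0
LOAD_FAST_LOAD_FAST p,i → push 0,2
BINARY_OP * → 0 * 2 = 0
STORE_FAST p → p=0
LOAD_FAST i → push 2
LOAD_CONST → push 1
BINARY_OP + → 2 + 1 = 3
STORE_FAST i → i=3
LOAD_FAST i → push 3
LOAD_CONST → push 4
COMPARE_OP bool(<) → 3 vs 4 = True
POP_JUMP_IF_FALSE → pop True; no jump
LOAD_FAST p → push 0
LOAD_CONST → push 2
BINARY_OP * → 0 * 2 = 0
STORE_FAST p → p=0
LOAD_FAST_LOAD_FAST p,i → push 0,3
BINARY_OP * → 0 * 3 = 0
STORE_FAST p → p=0
LOAD_FAST i → push 3
LOAD_CONST → push 1
BINARY_OP + → 3 + 1 = 4
STORE_FAST i → i=4
LOAD_FAST i → push 4
LOAD_CONST → push 4
COMPARE_OP bool(<) → 4 vs 4 = False
POP_JUMP_IF_FALSE → pop False; jump
LOAD_FAST p → push 0
RETURN_VALUE → return 0.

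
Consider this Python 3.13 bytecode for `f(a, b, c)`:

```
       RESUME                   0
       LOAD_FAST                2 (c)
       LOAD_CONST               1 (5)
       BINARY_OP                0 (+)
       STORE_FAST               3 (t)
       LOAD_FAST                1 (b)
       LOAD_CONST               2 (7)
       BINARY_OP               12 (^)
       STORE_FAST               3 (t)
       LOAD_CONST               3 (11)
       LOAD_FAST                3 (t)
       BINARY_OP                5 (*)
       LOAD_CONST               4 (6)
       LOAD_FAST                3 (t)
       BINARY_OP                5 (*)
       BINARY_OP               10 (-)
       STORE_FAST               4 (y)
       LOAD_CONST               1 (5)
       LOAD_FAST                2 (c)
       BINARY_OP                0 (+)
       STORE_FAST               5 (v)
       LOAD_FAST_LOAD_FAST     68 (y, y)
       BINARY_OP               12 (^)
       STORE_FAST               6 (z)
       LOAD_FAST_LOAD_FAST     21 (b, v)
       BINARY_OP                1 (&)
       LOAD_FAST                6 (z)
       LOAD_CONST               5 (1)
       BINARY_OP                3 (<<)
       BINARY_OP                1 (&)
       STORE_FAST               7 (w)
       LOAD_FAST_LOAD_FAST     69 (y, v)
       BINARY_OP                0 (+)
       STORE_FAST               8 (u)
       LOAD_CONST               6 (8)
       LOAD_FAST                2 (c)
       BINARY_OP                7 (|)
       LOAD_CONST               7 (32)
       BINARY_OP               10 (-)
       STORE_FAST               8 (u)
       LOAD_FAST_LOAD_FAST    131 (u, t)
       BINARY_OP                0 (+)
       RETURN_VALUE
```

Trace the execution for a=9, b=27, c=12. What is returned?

LOAD_FAST c → push 12. Stack: [12]
LOAD_CONST → push 5. Stack: [12, 5]
BINARY_OP + → 12 + 5 = 17. Stack: [17]
STORE_FAST t → t=17. Stack: []
LOAD_FAST b → push 27. Stack: [27]
LOAD_CONST → push 7. Stack: [27, 7]
BINARY_OP ^ → 27 ^ 7 = 28. Stack: [28]
STORE_FAST t → t=28. Stack: []
LOAD_CONST → push 11. Stack: [11]
LOAD_FAST t → push 28. Stack: [11, 28]
BINARY_OP * → 11 * 28 = 308. Stack: [308]
LOAD_CONST → push 6. Stack: [308, 6]
LOAD_FAST t → push 28. Stack: [308, 6, 28]
BINARY_OP * → 6 * 28 = 168. Stack: [308, 168]
BINARY_OP - → 308 - 168 = 140. Stack: [140]
STORE_FAST y → y=140. Stack: []
LOAD_CONST → push 5. Stack: [5]
LOAD_FAST c → push 12. Stack: [5, 12]
BINARY_OP + → 5 + 12 = 17. Stack: [17]
STORE_FAST v → v=17. Stack: []
LOAD_FAST_LOAD_FAST y,y → push 140,140. Stack: [140, 140]
BINARY_OP ^ → 140 ^ 140 = 0. Stack: [0]
STORE_FAST z → z=0. Stack: []
LOAD_FAST_LOAD_FAST b,v → push 27,17. Stack: [27, 17]
BINARY_OP & → 27 & 17 = 17. Stack: [17]
LOAD_FAST z → push 0. Stack: [17, 0]
LOAD_CONST → push 1. Stack: [17, 0, 1]
BINARY_OP << → 0 << 1 = 0. Stack: [17, 0]
BINARY_OP & → 17 & 0 = 0. Stack: [0]
STORE_FAST w → w=0. Stack: []
LOAD_FAST_LOAD_FAST y,v → push 140,17. Stack: [140, 17]
BINARY_OP + → 140 + 17 = 157. Stack: [157]
STORE_FAST u → u=157. Stack: []
LOAD_CONST → push 8. Stack: [8]
LOAD_FAST c → push 12. Stack: [8, 12]
BINARY_OP | → 8 | 12 = 12. Stack: [12]
LOAD_CONST → push 32. Stack: [12, 32]
BINARY_OP - → 12 - 32 = -20. Stack: [-20]
STORE_FAST u → u=-20. Stack: []
LOAD_FAST_LOAD_FAST u,t → push -20,28. Stack: [-20, 28]
BINARY_OP + → -20 + 28 = 8. Stack: [8]
RETURN_VALUE → return 8.

8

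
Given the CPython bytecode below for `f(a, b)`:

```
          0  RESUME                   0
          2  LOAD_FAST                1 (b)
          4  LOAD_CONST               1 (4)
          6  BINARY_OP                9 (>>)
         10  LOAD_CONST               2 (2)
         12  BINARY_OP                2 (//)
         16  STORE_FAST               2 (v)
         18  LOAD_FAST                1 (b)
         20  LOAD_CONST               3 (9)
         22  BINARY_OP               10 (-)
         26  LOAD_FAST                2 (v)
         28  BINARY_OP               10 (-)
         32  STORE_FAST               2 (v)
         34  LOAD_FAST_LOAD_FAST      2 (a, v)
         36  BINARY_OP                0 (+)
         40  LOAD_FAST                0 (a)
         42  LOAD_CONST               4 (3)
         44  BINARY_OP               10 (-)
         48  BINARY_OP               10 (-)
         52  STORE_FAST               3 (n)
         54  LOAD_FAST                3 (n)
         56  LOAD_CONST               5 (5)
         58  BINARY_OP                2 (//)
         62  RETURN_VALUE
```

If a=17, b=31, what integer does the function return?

LOAD_FAST b → push 31. Stack: [31]
LOAD_CONST → push 4. Stack: [31, 4]
BINARY_OP >> → 31 >> 4 = 1. Stack: [1]
LOAD_CONST → push 2. Stack: [1, 2]
BINARY_OP // → 1 // 2 = 0. Stack: [0]
STORE_FAST v → v=0. Stack: []
LOAD_FAST b → push 31. Stack: [31]
LOAD_CONST → push 9. Stack: [31, 9]
BINARY_OP - → 31 - 9 = 22. Stack: [22]
LOAD_FAST v → push 0. Stack: [22, 0]
BINARY_OP - → 22 - 0 = 22. Stack: [22]
STORE_FAST v → v=22. Stack: []
LOAD_FAST_LOAD_FAST a,v → push 17,22. Stack: [17, 22]
BINARY_OP + → 17 + 22 = 39. Stack: [39]
LOAD_FAST a → push 17. Stack: [39, 17]
LOAD_CONST → push 3. Stack: [39, 17, 3]
BINARY_OP - → 17 - 3 = 14. Stack: [39, 14]
BINARY_OP - → 39 - 14 = 25. Stack: [25]
STORE_FAST n → n=25. Stack: []
LOAD_FAST n → push 25. Stack: [25]
LOAD_CONST → push 5. Stack: [25, 5]
BINARY_OP // → 25 // 5 = 5. Stack: [5]
RETURN_VALUE → return 5.

5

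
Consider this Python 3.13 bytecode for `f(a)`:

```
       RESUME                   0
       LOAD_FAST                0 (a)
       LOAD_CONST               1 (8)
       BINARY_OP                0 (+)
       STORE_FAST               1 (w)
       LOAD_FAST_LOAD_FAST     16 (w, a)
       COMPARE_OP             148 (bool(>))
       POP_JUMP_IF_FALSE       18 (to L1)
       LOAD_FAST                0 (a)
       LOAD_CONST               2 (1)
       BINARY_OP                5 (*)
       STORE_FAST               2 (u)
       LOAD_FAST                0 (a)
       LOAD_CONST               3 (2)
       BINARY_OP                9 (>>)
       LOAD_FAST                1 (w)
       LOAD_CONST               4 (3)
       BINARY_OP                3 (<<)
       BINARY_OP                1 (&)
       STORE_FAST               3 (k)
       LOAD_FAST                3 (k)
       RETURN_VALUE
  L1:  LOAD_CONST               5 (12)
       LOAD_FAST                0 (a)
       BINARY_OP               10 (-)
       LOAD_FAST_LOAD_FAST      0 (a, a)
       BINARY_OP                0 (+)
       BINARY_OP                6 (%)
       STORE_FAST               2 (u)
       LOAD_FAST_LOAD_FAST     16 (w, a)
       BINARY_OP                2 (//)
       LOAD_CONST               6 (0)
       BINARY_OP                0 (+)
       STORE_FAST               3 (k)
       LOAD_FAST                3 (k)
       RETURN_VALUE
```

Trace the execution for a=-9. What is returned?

-8

LOAD_FAST a → push -9. Stack: [-9]
LOAD_CONST → push 8. Stack: [-9, 8]
BINARY_OP + → -9 + 8 = -1. Stack: [-1]
STORE_FAST w → w=-1. Stack: []
LOAD_FAST_LOAD_FAST w,a → push -1,-9. Stack: [-1, -9]
COMPARE_OP bool(>) → -1 vs -9 = True. Stack: [True]
POP_JUMP_IF_FALSE → pop True; no jump. Stack: []
LOAD_FAST a → push -9. Stack: [-9]
LOAD_CONST → push 1. Stack: [-9, 1]
BINARY_OP * → -9 * 1 = -9. Stack: [-9]
STORE_FAST u → u=-9. Stack: []
LOAD_FAST a → push -9. Stack: [-9]
LOAD_CONST → push 2. Stack: [-9, 2]
BINARY_OP >> → -9 >> 2 = -3. Stack: [-3]
LOAD_FAST w → push -1. Stack: [-3, -1]
LOAD_CONST → push 3. Stack: [-3, -1, 3]
BINARY_OP << → -1 << 3 = -8. Stack: [-3, -8]
BINARY_OP & → -3 & -8 = -8. Stack: [-8]
STORE_FAST k → k=-8. Stack: []
LOAD_FAST k → push -8. Stack: [-8]
RETURN_VALUE → return -8.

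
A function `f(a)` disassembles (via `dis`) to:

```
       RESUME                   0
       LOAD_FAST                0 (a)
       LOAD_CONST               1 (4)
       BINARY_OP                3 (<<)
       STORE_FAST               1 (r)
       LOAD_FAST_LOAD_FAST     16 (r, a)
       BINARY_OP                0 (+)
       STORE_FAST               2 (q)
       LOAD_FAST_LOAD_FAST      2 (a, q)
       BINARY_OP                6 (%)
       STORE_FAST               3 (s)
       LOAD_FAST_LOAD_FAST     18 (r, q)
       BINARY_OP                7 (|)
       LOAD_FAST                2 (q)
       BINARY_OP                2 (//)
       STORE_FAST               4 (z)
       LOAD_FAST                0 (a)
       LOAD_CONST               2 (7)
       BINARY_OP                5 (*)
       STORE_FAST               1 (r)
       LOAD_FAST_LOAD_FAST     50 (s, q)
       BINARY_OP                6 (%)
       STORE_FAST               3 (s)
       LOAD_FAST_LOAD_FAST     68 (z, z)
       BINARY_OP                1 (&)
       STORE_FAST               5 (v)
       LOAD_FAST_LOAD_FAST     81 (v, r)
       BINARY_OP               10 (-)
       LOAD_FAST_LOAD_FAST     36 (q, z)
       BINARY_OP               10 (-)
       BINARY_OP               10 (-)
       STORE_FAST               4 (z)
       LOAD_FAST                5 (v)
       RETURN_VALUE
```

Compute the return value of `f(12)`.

1

LOAD_FAST a → push 12. Stack: [12]
LOAD_CONST → push 4. Stack: [12, 4]
BINARY_OP << → 12 << 4 = 192. Stack: [192]
STORE_FAST r → r=192. Stack: []
LOAD_FAST_LOAD_FAST r,a → push 192,12. Stack: [192, 12]
BINARY_OP + → 192 + 12 = 204. Stack: [204]
STORE_FAST q → q=204. Stack: []
LOAD_FAST_LOAD_FAST a,q → push 12,204. Stack: [12, 204]
BINARY_OP % → 12 % 204 = 12. Stack: [12]
STORE_FAST s → s=12. Stack: []
LOAD_FAST_LOAD_FAST r,q → push 192,204. Stack: [192, 204]
BINARY_OP | → 192 | 204 = 204. Stack: [204]
LOAD_FAST q → push 204. Stack: [204, 204]
BINARY_OP // → 204 // 204 = 1. Stack: [1]
STORE_FAST z → z=1. Stack: []
LOAD_FAST a → push 12. Stack: [12]
LOAD_CONST → push 7. Stack: [12, 7]
BINARY_OP * → 12 * 7 = 84. Stack: [84]
STORE_FAST r → r=84. Stack: []
LOAD_FAST_LOAD_FAST s,q → push 12,204. Stack: [12, 204]
BINARY_OP % → 12 % 204 = 12. Stack: [12]
STORE_FAST s → s=12. Stack: []
LOAD_FAST_LOAD_FAST z,z → push 1,1. Stack: [1, 1]
BINARY_OP & → 1 & 1 = 1. Stack: [1]
STORE_FAST v → v=1. Stack: []
LOAD_FAST_LOAD_FAST v,r → push 1,84. Stack: [1, 84]
BINARY_OP - → 1 - 84 = -83. Stack: [-83]
LOAD_FAST_LOAD_FAST q,z → push 204,1. Stack: [-83, 204, 1]
BINARY_OP - → 204 - 1 = 203. Stack: [-83, 203]
BINARY_OP - → -83 - 203 = -286. Stack: [-286]
STORE_FAST z → z=-286. Stack: []
LOAD_FAST v → push 1. Stack: [1]
RETURN_VALUE → return 1.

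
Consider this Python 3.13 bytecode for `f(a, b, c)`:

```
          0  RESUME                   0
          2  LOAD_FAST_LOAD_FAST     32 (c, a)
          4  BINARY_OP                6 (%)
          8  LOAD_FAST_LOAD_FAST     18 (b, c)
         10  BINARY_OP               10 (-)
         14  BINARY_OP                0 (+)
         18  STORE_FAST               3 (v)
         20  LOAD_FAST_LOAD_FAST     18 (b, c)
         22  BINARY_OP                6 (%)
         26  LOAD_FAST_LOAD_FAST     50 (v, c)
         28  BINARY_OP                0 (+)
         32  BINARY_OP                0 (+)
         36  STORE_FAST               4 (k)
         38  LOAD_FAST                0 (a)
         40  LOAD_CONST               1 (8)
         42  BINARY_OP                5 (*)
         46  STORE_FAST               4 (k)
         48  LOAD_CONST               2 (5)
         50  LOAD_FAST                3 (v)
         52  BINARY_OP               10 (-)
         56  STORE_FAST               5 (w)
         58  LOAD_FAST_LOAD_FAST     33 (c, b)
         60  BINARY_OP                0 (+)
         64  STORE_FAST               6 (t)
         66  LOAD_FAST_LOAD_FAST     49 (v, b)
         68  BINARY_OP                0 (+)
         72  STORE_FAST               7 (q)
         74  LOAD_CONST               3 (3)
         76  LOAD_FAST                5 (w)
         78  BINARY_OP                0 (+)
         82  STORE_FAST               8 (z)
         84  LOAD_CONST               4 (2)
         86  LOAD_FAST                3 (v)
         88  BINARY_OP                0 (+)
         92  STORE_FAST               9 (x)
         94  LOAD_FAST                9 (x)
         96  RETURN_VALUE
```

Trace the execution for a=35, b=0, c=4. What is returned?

2

LOAD_FAST_LOAD_FAST c,a → push 4,35. Stack: [4, 35]
BINARY_OP % → 4 % 35 = 4. Stack: [4]
LOAD_FAST_LOAD_FAST b,c → push 0,4. Stack: [4, 0, 4]
BINARY_OP - → 0 - 4 = -4. Stack: [4, -4]
BINARY_OP + → 4 + -4 = 0. Stack: [0]
STORE_FAST v → v=0. Stack: []
LOAD_FAST_LOAD_FAST b,c → push 0,4. Stack: [0, 4]
BINARY_OP % → 0 % 4 = 0. Stack: [0]
LOAD_FAST_LOAD_FAST v,c → push 0,4. Stack: [0, 0, 4]
BINARY_OP + → 0 + 4 = 4. Stack: [0, 4]
BINARY_OP + → 0 + 4 = 4. Stack: [4]
STORE_FAST k → k=4. Stack: []
LOAD_FAST a → push 35. Stack: [35]
LOAD_CONST → push 8. Stack: [35, 8]
BINARY_OP * → 35 * 8 = 280. Stack: [280]
STORE_FAST k → k=280. Stack: []
LOAD_CONST → push 5. Stack: [5]
LOAD_FAST v → push 0. Stack: [5, 0]
BINARY_OP - → 5 - 0 = 5. Stack: [5]
STORE_FAST w → w=5. Stack: []
LOAD_FAST_LOAD_FAST c,b → push 4,0. Stack: [4, 0]
BINARY_OP + → 4 + 0 = 4. Stack: [4]
STORE_FAST t → t=4. Stack: []
LOAD_FAST_LOAD_FAST v,b → push 0,0. Stack: [0, 0]
BINARY_OP + → 0 + 0 = 0. Stack: [0]
STORE_FAST q → q=0. Stack: []
LOAD_CONST → push 3. Stack: [3]
LOAD_FAST w → push 5. Stack: [3, 5]
BINARY_OP + → 3 + 5 = 8. Stack: [8]
STORE_FAST z → z=8. Stack: []
LOAD_CONST → push 2. Stack: [2]
LOAD_FAST v → push 0. Stack: [2, 0]
BINARY_OP + → 2 + 0 = 2. Stack: [2]
STORE_FAST x → x=2. Stack: []
LOAD_FAST x → push 2. Stack: [2]
RETURN_VALUE → return 2.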